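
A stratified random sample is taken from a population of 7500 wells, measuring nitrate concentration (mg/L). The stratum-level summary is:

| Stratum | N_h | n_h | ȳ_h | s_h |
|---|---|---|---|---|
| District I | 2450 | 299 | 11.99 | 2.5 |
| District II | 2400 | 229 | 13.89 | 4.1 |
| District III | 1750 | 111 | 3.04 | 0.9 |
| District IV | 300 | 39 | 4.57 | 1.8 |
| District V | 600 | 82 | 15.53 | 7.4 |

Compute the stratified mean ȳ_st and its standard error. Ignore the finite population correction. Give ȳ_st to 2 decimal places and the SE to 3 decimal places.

ȳ_st = Σ W_h ȳ_h = (2450·11.99 + 2400·13.89 + 1750·3.04 + 300·4.57 + 600·15.53)/7500 = 10.49607
V̂(ȳ_st) = Σ W_h² s_h²/n_h, with W_h = N_h/N and N = 7500:
  stratum District I: (2450/7500)²·2.5²/299 = 0.00223058
  stratum District II: (2400/7500)²·4.1²/229 = 0.00751679
  stratum District III: (1750/7500)²·0.9²/111 = 0.000397297
  stratum District IV: (300/7500)²·1.8²/39 = 0.000132923
  stratum District V: (600/7500)²·7.4²/82 = 0.00427395
V̂(ȳ_st) = 0.0145515
SE(ȳ_st) = √0.0145515 = 0.12063

ȳ_st ≈ 10.50, SE ≈ 0.121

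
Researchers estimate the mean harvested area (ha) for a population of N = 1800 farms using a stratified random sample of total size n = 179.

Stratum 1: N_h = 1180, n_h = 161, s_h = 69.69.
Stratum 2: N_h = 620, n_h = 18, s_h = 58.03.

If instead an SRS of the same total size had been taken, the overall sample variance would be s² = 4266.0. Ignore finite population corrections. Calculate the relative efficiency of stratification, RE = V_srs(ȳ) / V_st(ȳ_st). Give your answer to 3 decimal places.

RE ≈ 0.678

V̂(ȳ_st) = Σ W_h² s_h²/n_h, with W_h = N_h/N and N = 1800:
  stratum 1: (1180/1800)²·69.69²/161 = 12.9639
  stratum 2: (620/1800)²·58.03²/18 = 22.1958
V_st = 35.1597
V_srs = s²/n = 4266.0/179 = 23.8324
Relative efficiency = V_srs / V_st = 23.8324/35.1597 = 0.6778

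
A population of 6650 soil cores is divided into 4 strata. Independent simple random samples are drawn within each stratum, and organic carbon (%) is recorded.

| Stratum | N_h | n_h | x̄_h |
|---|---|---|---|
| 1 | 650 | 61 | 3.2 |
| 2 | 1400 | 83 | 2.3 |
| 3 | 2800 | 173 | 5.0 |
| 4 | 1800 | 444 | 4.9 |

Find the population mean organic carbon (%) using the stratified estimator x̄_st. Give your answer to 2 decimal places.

N = Σ N_h = 6650. Stratum weights W_h = N_h/N.
x̄_st = (650·3.2 + 1400·2.3 + 2800·5.0 + 1800·4.9) / 6650 = 4.2286

x̄_st ≈ 4.23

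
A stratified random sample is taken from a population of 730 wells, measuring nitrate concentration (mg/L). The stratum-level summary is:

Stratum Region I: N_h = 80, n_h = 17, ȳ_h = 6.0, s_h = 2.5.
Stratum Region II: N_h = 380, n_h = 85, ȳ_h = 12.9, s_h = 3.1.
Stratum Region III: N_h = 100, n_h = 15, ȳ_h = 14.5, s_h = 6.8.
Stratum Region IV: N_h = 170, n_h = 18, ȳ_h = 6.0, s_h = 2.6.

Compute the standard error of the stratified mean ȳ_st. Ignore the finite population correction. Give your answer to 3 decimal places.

SE(ȳ_st) ≈ 0.337

V̂(ȳ_st) = Σ W_h² s_h²/n_h, with W_h = N_h/N and N = 730:
  stratum Region I: (80/730)²·2.5²/17 = 0.00441535
  stratum Region II: (380/730)²·3.1²/85 = 0.0306356
  stratum Region III: (100/730)²·6.8²/15 = 0.057847
  stratum Region IV: (170/730)²·2.6²/18 = 0.020367
V̂(ȳ_st) = 0.113265
SE(ȳ_st) = √0.113265 = 0.336548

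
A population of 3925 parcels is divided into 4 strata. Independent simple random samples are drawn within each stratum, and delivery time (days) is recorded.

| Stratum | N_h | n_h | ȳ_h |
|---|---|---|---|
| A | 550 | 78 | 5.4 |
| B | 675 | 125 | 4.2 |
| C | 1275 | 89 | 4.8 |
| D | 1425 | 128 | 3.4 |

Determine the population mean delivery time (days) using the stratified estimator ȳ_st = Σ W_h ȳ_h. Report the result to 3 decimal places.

N = Σ N_h = 3925. Stratum weights W_h = N_h/N.
ȳ_st = (550·5.4 + 675·4.2 + 1275·4.8 + 1425·3.4) / 3925 = 4.27261

ȳ_st ≈ 4.273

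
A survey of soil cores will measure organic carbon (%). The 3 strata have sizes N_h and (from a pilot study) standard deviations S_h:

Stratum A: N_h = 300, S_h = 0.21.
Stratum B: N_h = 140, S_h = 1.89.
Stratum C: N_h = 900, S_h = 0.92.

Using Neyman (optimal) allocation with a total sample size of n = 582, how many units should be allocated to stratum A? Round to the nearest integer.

32

Neyman allocation: n_h = n · N_h S_h / Σ N_i S_i, with n = 582.
  stratum A: N_h·S_h = 300·0.21 = 63.00
  stratum B: N_h·S_h = 140·1.89 = 264.60
  stratum C: N_h·S_h = 900·0.92 = 828.00
Σ N_h S_h = 1155.60
n for stratum A = 582·63.00/1155.60 = 31.729 → 32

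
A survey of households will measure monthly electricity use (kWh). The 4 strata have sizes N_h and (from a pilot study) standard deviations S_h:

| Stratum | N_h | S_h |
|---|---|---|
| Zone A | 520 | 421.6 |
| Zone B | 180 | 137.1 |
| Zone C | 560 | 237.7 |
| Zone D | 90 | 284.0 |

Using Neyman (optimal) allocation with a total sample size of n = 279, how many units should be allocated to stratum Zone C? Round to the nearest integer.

92

Neyman allocation: n_h = n · N_h S_h / Σ N_i S_i, with n = 279.
  stratum Zone A: N_h·S_h = 520·421.6 = 219232.00
  stratum Zone B: N_h·S_h = 180·137.1 = 24678.00
  stratum Zone C: N_h·S_h = 560·237.7 = 133112.00
  stratum Zone D: N_h·S_h = 90·284.0 = 25560.00
Σ N_h S_h = 402582.00
n for stratum Zone C = 279·133112.00/402582.00 = 92.250 → 92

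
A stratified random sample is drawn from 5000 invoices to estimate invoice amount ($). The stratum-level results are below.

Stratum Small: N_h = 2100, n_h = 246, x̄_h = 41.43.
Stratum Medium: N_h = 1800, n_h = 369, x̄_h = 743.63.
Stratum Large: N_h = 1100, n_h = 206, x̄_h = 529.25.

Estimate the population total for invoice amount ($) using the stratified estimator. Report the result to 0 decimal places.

τ̂_st = Σ N_h x̄_h = 2100·41.43 + 1800·743.63 + 1100·529.25 = 2007712

τ̂_st ≈ 2007712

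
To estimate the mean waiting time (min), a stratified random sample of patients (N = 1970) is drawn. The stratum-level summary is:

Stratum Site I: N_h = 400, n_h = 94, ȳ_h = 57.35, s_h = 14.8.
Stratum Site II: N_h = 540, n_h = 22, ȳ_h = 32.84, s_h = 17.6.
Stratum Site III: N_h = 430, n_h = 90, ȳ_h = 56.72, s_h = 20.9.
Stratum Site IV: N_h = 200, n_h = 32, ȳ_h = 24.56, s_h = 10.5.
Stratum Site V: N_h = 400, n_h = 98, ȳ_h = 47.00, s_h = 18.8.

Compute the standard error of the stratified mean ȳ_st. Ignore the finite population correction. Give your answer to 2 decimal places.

V̂(ȳ_st) = Σ W_h² s_h²/n_h, with W_h = N_h/N and N = 1970:
  stratum Site I: (400/1970)²·14.8²/94 = 0.096069
  stratum Site II: (540/1970)²·17.6²/22 = 1.05793
  stratum Site III: (430/1970)²·20.9²/90 = 0.231236
  stratum Site IV: (200/1970)²·10.5²/32 = 0.0355104
  stratum Site V: (400/1970)²·18.8²/98 = 0.148688
V̂(ȳ_st) = 1.56944
SE(ȳ_st) = √1.56944 = 1.25277

SE(ȳ_st) ≈ 1.25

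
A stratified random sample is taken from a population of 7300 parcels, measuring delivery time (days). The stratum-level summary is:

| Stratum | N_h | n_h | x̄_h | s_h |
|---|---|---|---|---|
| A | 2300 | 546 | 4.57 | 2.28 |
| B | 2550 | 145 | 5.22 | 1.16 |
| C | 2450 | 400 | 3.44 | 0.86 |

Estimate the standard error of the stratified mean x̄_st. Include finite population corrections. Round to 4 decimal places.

V̂(x̄_st) = Σ W_h² (1 − n_h/N_h) s_h²/n_h, with W_h = N_h/N and N = 7300:
  stratum A: (2300/7300)²·(1 − 546/2300)·2.28²/546 = 0.000720757
  stratum B: (2550/7300)²·(1 − 145/2550)·1.16²/145 = 0.00106797
  stratum C: (2450/7300)²·(1 − 400/2450)·0.86²/400 = 0.000174265
V̂(x̄_st) = 0.00196299
SE(x̄_st) = √0.00196299 = 0.0443056

SE(x̄_st) ≈ 0.0443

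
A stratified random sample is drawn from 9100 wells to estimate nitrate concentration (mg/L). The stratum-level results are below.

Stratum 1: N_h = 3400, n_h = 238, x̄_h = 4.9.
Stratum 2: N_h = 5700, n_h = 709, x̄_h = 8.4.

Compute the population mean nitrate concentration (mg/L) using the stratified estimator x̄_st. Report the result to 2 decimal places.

N = Σ N_h = 9100. Stratum weights W_h = N_h/N.
x̄_st = (3400·4.9 + 5700·8.4) / 9100 = 7.0923

x̄_st ≈ 7.09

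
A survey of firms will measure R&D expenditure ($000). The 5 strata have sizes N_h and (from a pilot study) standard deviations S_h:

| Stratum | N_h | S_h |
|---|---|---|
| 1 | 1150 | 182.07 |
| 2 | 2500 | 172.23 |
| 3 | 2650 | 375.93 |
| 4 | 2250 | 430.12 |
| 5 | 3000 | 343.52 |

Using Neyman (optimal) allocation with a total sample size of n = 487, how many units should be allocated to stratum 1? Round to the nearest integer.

Neyman allocation: n_h = n · N_h S_h / Σ N_i S_i, with n = 487.
  stratum 1: N_h·S_h = 1150·182.07 = 209380.50
  stratum 2: N_h·S_h = 2500·172.23 = 430575.00
  stratum 3: N_h·S_h = 2650·375.93 = 996214.50
  stratum 4: N_h·S_h = 2250·430.12 = 967770.00
  stratum 5: N_h·S_h = 3000·343.52 = 1030560.00
Σ N_h S_h = 3634500.00
n for stratum 1 = 487·209380.50/3634500.00 = 28.056 → 28

28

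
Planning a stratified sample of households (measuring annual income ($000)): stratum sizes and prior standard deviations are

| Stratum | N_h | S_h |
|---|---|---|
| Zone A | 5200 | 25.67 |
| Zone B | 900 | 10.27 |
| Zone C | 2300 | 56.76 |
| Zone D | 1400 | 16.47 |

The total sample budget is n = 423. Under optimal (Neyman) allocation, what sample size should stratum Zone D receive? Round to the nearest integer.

Neyman allocation: n_h = n · N_h S_h / Σ N_i S_i, with n = 423.
  stratum Zone A: N_h·S_h = 5200·25.67 = 133484.00
  stratum Zone B: N_h·S_h = 900·10.27 = 9243.00
  stratum Zone C: N_h·S_h = 2300·56.76 = 130548.00
  stratum Zone D: N_h·S_h = 1400·16.47 = 23058.00
Σ N_h S_h = 296333.00
n for stratum Zone D = 423·23058.00/296333.00 = 32.914 → 33

33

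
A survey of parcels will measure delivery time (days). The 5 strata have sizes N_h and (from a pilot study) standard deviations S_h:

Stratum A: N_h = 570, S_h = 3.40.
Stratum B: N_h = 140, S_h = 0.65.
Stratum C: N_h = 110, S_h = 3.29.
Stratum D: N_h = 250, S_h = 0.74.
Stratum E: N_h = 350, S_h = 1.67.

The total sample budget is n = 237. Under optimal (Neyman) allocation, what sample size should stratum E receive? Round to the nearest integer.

44

Neyman allocation: n_h = n · N_h S_h / Σ N_i S_i, with n = 237.
  stratum A: N_h·S_h = 570·3.40 = 1938.00
  stratum B: N_h·S_h = 140·0.65 = 91.00
  stratum C: N_h·S_h = 110·3.29 = 361.90
  stratum D: N_h·S_h = 250·0.74 = 185.00
  stratum E: N_h·S_h = 350·1.67 = 584.50
Σ N_h S_h = 3160.40
n for stratum E = 237·584.50/3160.40 = 43.832 → 44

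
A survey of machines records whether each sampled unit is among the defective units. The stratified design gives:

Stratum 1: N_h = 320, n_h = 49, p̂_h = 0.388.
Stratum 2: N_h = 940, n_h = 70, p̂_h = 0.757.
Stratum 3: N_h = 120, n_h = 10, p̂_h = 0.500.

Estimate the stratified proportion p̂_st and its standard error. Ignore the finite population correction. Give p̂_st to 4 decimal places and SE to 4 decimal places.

p̂_st ≈ 0.6491, SE ≈ 0.0414

N = 1380; stratum weights W_h = N_h/N.
p̂_st = Σ W_h p̂_h = (320·0.388 + 940·0.757 + 120·0.500)/1380 = 0.64909
V̂(p̂_st) = Σ W_h² p̂_h(1−p̂_h)/(n_h−1):
  stratum 1: (320/1380)²·0.388·0.612/48 = 0.000266001
  stratum 2: (940/1380)²·0.757·0.243/69 = 0.00123695
  stratum 3: (120/1380)²·0.500·0.500/9 = 0.00021004
V̂(p̂_st) = 0.00171299; SE = √V̂ = 0.0413882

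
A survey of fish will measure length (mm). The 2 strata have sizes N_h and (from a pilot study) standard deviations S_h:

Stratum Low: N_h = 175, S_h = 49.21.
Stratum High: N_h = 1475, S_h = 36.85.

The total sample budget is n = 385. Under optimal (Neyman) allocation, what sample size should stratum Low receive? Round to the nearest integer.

53

Neyman allocation: n_h = n · N_h S_h / Σ N_i S_i, with n = 385.
  stratum Low: N_h·S_h = 175·49.21 = 8611.75
  stratum High: N_h·S_h = 1475·36.85 = 54353.75
Σ N_h S_h = 62965.50
n for stratum Low = 385·8611.75/62965.50 = 52.656 → 53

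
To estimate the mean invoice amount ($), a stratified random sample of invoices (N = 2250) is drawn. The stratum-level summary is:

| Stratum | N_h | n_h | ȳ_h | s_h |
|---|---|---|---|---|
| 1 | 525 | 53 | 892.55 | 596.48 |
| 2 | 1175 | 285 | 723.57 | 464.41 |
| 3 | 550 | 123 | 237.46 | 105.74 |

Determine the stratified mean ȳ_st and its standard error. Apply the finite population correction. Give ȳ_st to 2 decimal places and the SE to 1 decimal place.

ȳ_st ≈ 644.17, SE ≈ 22.1

ȳ_st = Σ W_h ȳ_h = (525·892.55 + 1175·723.57 + 550·237.46)/2250 = 644.17178
V̂(ȳ_st) = Σ W_h² (1 − n_h/N_h) s_h²/n_h, with W_h = N_h/N and N = 2250:
  stratum 1: (525/2250)²·(1 − 53/525)·596.48²/53 = 328.588
  stratum 2: (1175/2250)²·(1 − 285/1175)·464.41²/285 = 156.322
  stratum 3: (550/2250)²·(1 − 123/550)·105.74²/123 = 4.21696
V̂(ȳ_st) = 489.128
SE(ȳ_st) = √489.128 = 22.1162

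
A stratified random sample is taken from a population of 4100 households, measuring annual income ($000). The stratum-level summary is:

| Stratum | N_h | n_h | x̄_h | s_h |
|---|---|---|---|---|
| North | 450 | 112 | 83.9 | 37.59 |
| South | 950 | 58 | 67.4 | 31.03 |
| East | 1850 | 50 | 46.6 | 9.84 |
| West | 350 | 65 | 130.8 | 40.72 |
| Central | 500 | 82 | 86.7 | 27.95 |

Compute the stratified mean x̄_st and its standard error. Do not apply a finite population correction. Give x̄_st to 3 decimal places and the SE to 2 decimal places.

x̄_st ≈ 67.591, SE ≈ 1.33

x̄_st = Σ W_h x̄_h = (450·83.9 + 950·67.4 + 1850·46.6 + 350·130.8 + 500·86.7)/4100 = 67.59146
V̂(x̄_st) = Σ W_h² s_h²/n_h, with W_h = N_h/N and N = 4100:
  stratum North: (450/4100)²·37.59²/112 = 0.151979
  stratum South: (950/4100)²·31.03²/58 = 0.891282
  stratum East: (1850/4100)²·9.84²/50 = 0.394272
  stratum West: (350/4100)²·40.72²/65 = 0.185896
  stratum Central: (500/4100)²·27.95²/82 = 0.141684
V̂(x̄_st) = 1.76511
SE(x̄_st) = √1.76511 = 1.32858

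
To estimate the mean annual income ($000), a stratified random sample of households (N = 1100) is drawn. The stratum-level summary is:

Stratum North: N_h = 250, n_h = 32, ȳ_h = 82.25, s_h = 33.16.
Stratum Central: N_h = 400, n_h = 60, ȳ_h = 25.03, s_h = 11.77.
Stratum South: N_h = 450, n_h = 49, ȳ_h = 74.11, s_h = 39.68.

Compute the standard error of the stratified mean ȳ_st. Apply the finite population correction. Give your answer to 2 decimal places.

V̂(ȳ_st) = Σ W_h² (1 − n_h/N_h) s_h²/n_h, with W_h = N_h/N and N = 1100:
  stratum North: (250/1100)²·(1 − 32/250)·33.16²/32 = 1.54771
  stratum Central: (400/1100)²·(1 − 60/400)·11.77²/60 = 0.259511
  stratum South: (450/1100)²·(1 − 49/450)·39.68²/49 = 4.79202
V̂(ȳ_st) = 6.59924
SE(ȳ_st) = √6.59924 = 2.5689

SE(ȳ_st) ≈ 2.57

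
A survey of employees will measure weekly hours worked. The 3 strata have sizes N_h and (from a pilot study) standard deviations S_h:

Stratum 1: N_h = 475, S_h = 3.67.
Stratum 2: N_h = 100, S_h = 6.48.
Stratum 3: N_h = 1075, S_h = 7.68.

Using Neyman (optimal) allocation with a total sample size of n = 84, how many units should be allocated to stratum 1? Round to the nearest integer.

14

Neyman allocation: n_h = n · N_h S_h / Σ N_i S_i, with n = 84.
  stratum 1: N_h·S_h = 475·3.67 = 1743.25
  stratum 2: N_h·S_h = 100·6.48 = 648.00
  stratum 3: N_h·S_h = 1075·7.68 = 8256.00
Σ N_h S_h = 10647.25
n for stratum 1 = 84·1743.25/10647.25 = 13.753 → 14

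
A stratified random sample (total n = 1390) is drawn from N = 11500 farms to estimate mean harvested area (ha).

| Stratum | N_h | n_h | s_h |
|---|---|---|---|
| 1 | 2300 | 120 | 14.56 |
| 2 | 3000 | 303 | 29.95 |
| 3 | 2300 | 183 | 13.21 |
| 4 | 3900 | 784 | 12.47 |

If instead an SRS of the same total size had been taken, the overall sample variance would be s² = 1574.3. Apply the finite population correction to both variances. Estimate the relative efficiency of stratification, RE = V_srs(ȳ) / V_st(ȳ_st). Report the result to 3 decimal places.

V̂(ȳ_st) = Σ W_h² (1 − n_h/N_h) s_h²/n_h, with W_h = N_h/N and N = 11500:
  stratum 1: (2300/11500)²·(1 − 120/2300)·14.56²/120 = 0.0669777
  stratum 2: (3000/11500)²·(1 − 303/3000)·29.95²/303 = 0.181116
  stratum 3: (2300/11500)²·(1 − 183/2300)·13.21²/183 = 0.0351081
  stratum 4: (3900/11500)²·(1 − 784/3900)·12.47²/784 = 0.0182257
V_st = 0.301428
V_srs = (1 − 1390/11500)·1574.3/1390 = 0.995694
Relative efficiency = V_srs / V_st = 0.995694/0.301428 = 3.3033

RE ≈ 3.303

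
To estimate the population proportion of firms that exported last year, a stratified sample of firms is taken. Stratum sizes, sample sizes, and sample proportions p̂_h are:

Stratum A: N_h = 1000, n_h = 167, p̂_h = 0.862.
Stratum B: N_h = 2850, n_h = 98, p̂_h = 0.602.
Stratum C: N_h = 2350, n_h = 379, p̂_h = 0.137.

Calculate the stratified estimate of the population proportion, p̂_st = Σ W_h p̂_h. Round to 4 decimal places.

N = 6200; stratum weights W_h = N_h/N.
p̂_st = Σ W_h p̂_h = (1000·0.862 + 2850·0.602 + 2350·0.137)/6200 = 0.46769

p̂_st ≈ 0.4677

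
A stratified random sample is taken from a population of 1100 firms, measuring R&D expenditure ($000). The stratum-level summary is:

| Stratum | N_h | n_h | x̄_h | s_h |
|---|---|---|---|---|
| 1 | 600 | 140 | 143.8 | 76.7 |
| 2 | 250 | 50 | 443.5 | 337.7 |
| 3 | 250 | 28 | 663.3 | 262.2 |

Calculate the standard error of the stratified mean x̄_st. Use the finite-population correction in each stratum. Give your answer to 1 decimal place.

V̂(x̄_st) = Σ W_h² (1 − n_h/N_h) s_h²/n_h, with W_h = N_h/N and N = 1100:
  stratum 1: (600/1100)²·(1 − 140/600)·76.7²/140 = 9.58487
  stratum 2: (250/1100)²·(1 − 50/250)·337.7²/50 = 94.249
  stratum 3: (250/1100)²·(1 − 28/250)·262.2²/28 = 112.62
V̂(x̄_st) = 216.454
SE(x̄_st) = √216.454 = 14.7124

SE(x̄_st) ≈ 14.7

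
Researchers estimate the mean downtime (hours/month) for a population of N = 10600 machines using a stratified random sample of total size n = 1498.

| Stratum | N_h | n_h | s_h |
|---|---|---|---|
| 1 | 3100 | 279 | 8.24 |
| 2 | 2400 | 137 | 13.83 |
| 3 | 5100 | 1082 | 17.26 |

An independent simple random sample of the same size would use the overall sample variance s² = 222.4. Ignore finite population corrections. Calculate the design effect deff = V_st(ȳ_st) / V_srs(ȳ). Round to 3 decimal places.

deff ≈ 1.052

V̂(ȳ_st) = Σ W_h² s_h²/n_h, with W_h = N_h/N and N = 10600:
  stratum 1: (3100/10600)²·8.24²/279 = 0.0208143
  stratum 2: (2400/10600)²·13.83²/137 = 0.0715706
  stratum 3: (5100/10600)²·17.26²/1082 = 0.0637357
V_st = 0.156121
V_srs = s²/n = 222.4/1498 = 0.148465
deff = V_st / V_srs = 0.156121/0.148465 = 1.0516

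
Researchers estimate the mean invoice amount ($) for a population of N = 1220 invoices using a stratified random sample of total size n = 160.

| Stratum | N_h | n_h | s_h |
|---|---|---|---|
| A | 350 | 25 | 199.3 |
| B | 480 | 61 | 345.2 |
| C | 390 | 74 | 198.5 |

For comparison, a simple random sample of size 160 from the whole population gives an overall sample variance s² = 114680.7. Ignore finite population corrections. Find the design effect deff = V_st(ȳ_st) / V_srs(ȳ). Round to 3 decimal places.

deff ≈ 0.680

V̂(ȳ_st) = Σ W_h² s_h²/n_h, with W_h = N_h/N and N = 1220:
  stratum A: (350/1220)²·199.3²/25 = 130.765
  stratum B: (480/1220)²·345.2²/61 = 302.395
  stratum C: (390/1220)²·198.5²/74 = 54.4125
V_st = 487.572
V_srs = s²/n = 114680.7/160 = 716.754
deff = V_st / V_srs = 487.572/716.754 = 0.6803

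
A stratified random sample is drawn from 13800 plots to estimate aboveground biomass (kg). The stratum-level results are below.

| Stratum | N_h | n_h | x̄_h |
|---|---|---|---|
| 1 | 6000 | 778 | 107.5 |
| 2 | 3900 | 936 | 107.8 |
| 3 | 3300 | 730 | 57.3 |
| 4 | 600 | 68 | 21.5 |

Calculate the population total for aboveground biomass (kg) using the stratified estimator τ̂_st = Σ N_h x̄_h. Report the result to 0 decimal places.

τ̂_st = Σ N_h x̄_h = 6000·107.5 + 3900·107.8 + 3300·57.3 + 600·21.5 = 1267410

τ̂_st ≈ 1267410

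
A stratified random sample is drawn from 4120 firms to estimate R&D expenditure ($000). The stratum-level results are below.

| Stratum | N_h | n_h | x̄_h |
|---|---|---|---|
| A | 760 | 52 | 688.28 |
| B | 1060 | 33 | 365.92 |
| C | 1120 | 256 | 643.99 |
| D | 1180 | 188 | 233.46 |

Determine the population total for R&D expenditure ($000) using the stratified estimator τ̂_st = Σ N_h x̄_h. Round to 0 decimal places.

τ̂_st ≈ 1907720

τ̂_st = Σ N_h x̄_h = 760·688.28 + 1060·365.92 + 1120·643.99 + 1180·233.46 = 1907720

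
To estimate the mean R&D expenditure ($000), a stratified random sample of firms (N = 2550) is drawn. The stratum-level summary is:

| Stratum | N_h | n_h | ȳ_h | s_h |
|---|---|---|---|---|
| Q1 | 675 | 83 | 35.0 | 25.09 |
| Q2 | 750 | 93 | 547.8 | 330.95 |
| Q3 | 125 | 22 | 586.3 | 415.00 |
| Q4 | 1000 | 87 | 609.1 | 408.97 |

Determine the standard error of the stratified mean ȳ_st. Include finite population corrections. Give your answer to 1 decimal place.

SE(ȳ_st) ≈ 19.4

V̂(ȳ_st) = Σ W_h² (1 − n_h/N_h) s_h²/n_h, with W_h = N_h/N and N = 2550:
  stratum Q1: (675/2550)²·(1 − 83/675)·25.09²/83 = 0.466088
  stratum Q2: (750/2550)²·(1 − 93/750)·330.95²/93 = 89.2459
  stratum Q3: (125/2550)²·(1 − 22/125)·415.00²/22 = 15.5003
  stratum Q4: (1000/2550)²·(1 − 87/1000)·408.97²/87 = 269.932
V̂(ȳ_st) = 375.144
SE(ȳ_st) = √375.144 = 19.3686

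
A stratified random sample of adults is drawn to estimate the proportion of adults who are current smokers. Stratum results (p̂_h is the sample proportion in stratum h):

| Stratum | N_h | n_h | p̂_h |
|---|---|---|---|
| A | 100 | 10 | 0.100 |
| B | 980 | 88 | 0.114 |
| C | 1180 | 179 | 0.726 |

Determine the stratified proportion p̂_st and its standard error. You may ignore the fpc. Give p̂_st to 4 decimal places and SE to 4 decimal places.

N = 2260; stratum weights W_h = N_h/N.
p̂_st = Σ W_h p̂_h = (100·0.100 + 980·0.114 + 1180·0.726)/2260 = 0.43292
V̂(p̂_st) = Σ W_h² p̂_h(1−p̂_h)/(n_h−1):
  stratum A: (100/2260)²·0.100·0.900/9 = 1.95787e-05
  stratum B: (980/2260)²·0.114·0.886/87 = 0.0002183
  stratum C: (1180/2260)²·0.726·0.274/178 = 0.000304659
V̂(p̂_st) = 0.000542538; SE = √V̂ = 0.0232925

p̂_st ≈ 0.4329, SE ≈ 0.0233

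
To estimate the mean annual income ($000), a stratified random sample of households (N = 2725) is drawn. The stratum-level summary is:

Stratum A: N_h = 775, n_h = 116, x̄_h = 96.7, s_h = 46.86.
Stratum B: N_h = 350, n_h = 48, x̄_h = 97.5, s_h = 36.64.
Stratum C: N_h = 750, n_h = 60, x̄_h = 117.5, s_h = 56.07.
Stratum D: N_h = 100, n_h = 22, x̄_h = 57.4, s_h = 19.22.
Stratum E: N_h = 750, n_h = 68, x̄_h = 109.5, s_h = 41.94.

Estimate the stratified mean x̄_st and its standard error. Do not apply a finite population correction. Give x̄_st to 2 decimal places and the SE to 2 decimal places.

x̄_st = Σ W_h x̄_h = (775·96.7 + 350·97.5 + 750·117.5 + 100·57.4 + 750·109.5)/2725 = 104.60826
V̂(x̄_st) = Σ W_h² s_h²/n_h, with W_h = N_h/N and N = 2725:
  stratum A: (775/2725)²·46.86²/116 = 1.53115
  stratum B: (350/2725)²·36.64²/48 = 0.461395
  stratum C: (750/2725)²·56.07²/60 = 3.96917
  stratum D: (100/2725)²·19.22²/22 = 0.0226126
  stratum E: (750/2725)²·41.94²/68 = 1.95946
V̂(x̄_st) = 7.94379
SE(x̄_st) = √7.94379 = 2.81847

x̄_st ≈ 104.61, SE ≈ 2.82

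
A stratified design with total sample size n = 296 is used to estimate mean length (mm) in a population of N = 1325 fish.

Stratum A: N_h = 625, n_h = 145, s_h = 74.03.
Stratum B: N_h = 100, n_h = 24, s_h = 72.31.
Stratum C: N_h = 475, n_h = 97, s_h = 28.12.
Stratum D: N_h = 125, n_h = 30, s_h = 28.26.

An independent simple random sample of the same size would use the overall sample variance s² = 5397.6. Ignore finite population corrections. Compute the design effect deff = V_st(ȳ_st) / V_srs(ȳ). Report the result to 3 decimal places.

V̂(ȳ_st) = Σ W_h² s_h²/n_h, with W_h = N_h/N and N = 1325:
  stratum A: (625/1325)²·74.03²/145 = 8.40961
  stratum B: (100/1325)²·72.31²/24 = 1.24095
  stratum C: (475/1325)²·28.12²/97 = 1.04765
  stratum D: (125/1325)²·28.26²/30 = 0.236925
V_st = 10.9351
V_srs = s²/n = 5397.6/296 = 18.2351
deff = V_st / V_srs = 10.9351/18.2351 = 0.5997

deff ≈ 0.600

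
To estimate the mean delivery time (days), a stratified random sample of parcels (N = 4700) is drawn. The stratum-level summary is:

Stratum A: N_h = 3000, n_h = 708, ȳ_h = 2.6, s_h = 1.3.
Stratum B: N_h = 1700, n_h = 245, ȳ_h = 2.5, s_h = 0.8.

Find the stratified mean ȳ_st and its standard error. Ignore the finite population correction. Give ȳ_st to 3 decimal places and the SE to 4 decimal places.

ȳ_st ≈ 2.564, SE ≈ 0.0363

ȳ_st = Σ W_h ȳ_h = (3000·2.6 + 1700·2.5)/4700 = 2.56383
V̂(ȳ_st) = Σ W_h² s_h²/n_h, with W_h = N_h/N and N = 4700:
  stratum A: (3000/4700)²·1.3²/708 = 0.000972524
  stratum B: (1700/4700)²·0.8²/245 = 0.000341756
V̂(ȳ_st) = 0.00131428
SE(ȳ_st) = √0.00131428 = 0.036253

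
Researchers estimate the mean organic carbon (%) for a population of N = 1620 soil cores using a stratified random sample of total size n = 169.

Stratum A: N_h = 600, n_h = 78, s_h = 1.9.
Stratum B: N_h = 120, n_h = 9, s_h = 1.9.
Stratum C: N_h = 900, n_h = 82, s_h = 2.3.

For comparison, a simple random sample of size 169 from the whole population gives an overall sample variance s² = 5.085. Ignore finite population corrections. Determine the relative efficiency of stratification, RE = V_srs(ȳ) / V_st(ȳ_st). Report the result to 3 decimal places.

RE ≈ 1.057

V̂(ȳ_st) = Σ W_h² s_h²/n_h, with W_h = N_h/N and N = 1620:
  stratum A: (600/1620)²·1.9²/78 = 0.0063487
  stratum B: (120/1620)²·1.9²/9 = 0.00220088
  stratum C: (900/1620)²·2.3²/82 = 0.0199112
V_st = 0.0284608
V_srs = s²/n = 5.085/169 = 0.0300888
Relative efficiency = V_srs / V_st = 0.0300888/0.0284608 = 1.0572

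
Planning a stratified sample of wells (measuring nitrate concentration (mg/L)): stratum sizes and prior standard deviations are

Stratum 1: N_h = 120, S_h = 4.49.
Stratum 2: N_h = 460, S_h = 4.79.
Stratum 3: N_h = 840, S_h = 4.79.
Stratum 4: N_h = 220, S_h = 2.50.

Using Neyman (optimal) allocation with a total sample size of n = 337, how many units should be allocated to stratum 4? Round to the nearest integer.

Neyman allocation: n_h = n · N_h S_h / Σ N_i S_i, with n = 337.
  stratum 1: N_h·S_h = 120·4.49 = 538.80
  stratum 2: N_h·S_h = 460·4.79 = 2203.40
  stratum 3: N_h·S_h = 840·4.79 = 4023.60
  stratum 4: N_h·S_h = 220·2.50 = 550.00
Σ N_h S_h = 7315.80
n for stratum 4 = 337·550.00/7315.80 = 25.336 → 25

25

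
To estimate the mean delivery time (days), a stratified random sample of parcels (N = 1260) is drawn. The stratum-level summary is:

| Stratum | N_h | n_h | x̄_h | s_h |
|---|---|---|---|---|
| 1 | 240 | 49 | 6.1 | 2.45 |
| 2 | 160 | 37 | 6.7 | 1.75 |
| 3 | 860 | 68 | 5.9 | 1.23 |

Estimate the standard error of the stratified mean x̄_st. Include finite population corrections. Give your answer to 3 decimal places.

V̂(x̄_st) = Σ W_h² (1 − n_h/N_h) s_h²/n_h, with W_h = N_h/N and N = 1260:
  stratum 1: (240/1260)²·(1 − 49/240)·2.45²/49 = 0.00353704
  stratum 2: (160/1260)²·(1 − 37/160)·1.75²/37 = 0.00102603
  stratum 3: (860/1260)²·(1 − 68/860)·1.23²/68 = 0.00954517
V̂(x̄_st) = 0.0141082
SE(x̄_st) = √0.0141082 = 0.118778

SE(x̄_st) ≈ 0.119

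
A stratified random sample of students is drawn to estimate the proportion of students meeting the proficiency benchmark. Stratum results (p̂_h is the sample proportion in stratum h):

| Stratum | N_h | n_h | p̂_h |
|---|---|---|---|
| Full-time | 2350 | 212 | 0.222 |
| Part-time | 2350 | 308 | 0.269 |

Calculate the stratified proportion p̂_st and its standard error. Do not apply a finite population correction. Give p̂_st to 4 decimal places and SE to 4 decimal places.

p̂_st ≈ 0.2455, SE ≈ 0.0191

N = 4700; stratum weights W_h = N_h/N.
p̂_st = Σ W_h p̂_h = (2350·0.222 + 2350·0.269)/4700 = 0.24550
V̂(p̂_st) = Σ W_h² p̂_h(1−p̂_h)/(n_h−1):
  stratum Full-time: (2350/4700)²·0.222·0.778/211 = 0.00020464
  stratum Part-time: (2350/4700)²·0.269·0.731/307 = 0.000160129
V̂(p̂_st) = 0.000364769; SE = √V̂ = 0.0190989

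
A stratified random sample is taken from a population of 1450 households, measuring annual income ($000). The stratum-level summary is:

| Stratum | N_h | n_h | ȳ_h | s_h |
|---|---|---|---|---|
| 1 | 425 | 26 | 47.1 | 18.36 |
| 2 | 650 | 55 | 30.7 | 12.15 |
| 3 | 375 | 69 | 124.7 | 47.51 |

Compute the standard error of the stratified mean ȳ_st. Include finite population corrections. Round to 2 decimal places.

SE(ȳ_st) ≈ 1.82

V̂(ȳ_st) = Σ W_h² (1 − n_h/N_h) s_h²/n_h, with W_h = N_h/N and N = 1450:
  stratum 1: (425/1450)²·(1 − 26/425)·18.36²/26 = 1.04568
  stratum 2: (650/1450)²·(1 − 55/650)·12.15²/55 = 0.493724
  stratum 3: (375/1450)²·(1 − 69/375)·47.51²/69 = 1.78541
V̂(ȳ_st) = 3.32481
SE(ȳ_st) = √3.32481 = 1.82341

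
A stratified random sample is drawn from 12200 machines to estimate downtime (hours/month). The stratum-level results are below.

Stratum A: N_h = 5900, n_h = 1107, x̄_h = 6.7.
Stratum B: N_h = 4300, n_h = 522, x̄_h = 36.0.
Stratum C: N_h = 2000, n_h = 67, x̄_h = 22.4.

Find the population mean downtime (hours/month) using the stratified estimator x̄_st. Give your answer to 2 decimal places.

N = Σ N_h = 12200. Stratum weights W_h = N_h/N.
x̄_st = (5900·6.7 + 4300·36.0 + 2000·22.4) / 12200 = 19.6008

x̄_st ≈ 19.60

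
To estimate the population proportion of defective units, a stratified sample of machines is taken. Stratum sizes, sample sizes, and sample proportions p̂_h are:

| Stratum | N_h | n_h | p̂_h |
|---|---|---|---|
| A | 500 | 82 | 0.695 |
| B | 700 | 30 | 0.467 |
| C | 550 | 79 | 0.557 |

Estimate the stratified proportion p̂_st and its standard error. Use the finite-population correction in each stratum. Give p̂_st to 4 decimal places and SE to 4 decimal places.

N = 1750; stratum weights W_h = N_h/N.
p̂_st = Σ W_h p̂_h = (500·0.695 + 700·0.467 + 550·0.557)/1750 = 0.56043
V̂(p̂_st) = Σ W_h² (1 − n_h/N_h) p̂_h(1−p̂_h)/(n_h−1):
  stratum A: (500/1750)²·(1 − 82/500)·0.695·0.305/81 = 0.000178595
  stratum B: (700/1750)²·(1 − 30/700)·0.467·0.533/29 = 0.00131445
  stratum C: (550/1750)²·(1 − 79/550)·0.557·0.443/78 = 0.000267591
V̂(p̂_st) = 0.00176063; SE = √V̂ = 0.0419599

p̂_st ≈ 0.5604, SE ≈ 0.0420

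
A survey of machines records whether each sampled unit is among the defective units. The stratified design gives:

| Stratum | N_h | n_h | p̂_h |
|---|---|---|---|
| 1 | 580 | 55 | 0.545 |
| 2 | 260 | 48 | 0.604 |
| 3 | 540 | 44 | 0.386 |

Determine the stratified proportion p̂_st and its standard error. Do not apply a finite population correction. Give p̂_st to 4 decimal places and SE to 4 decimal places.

N = 1380; stratum weights W_h = N_h/N.
p̂_st = Σ W_h p̂_h = (580·0.545 + 260·0.604 + 540·0.386)/1380 = 0.49390
V̂(p̂_st) = Σ W_h² p̂_h(1−p̂_h)/(n_h−1):
  stratum 1: (580/1380)²·0.545·0.455/54 = 0.00081117
  stratum 2: (260/1380)²·0.604·0.396/47 = 0.000180644
  stratum 3: (540/1380)²·0.386·0.614/43 = 0.00084395
V̂(p̂_st) = 0.00183576; SE = √V̂ = 0.0428458

p̂_st ≈ 0.4939, SE ≈ 0.0428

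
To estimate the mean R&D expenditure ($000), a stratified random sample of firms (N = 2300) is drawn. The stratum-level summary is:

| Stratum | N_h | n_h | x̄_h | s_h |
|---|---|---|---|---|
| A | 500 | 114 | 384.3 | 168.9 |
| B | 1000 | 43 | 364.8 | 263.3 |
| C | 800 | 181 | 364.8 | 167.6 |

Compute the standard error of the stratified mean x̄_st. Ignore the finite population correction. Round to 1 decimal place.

SE(x̄_st) ≈ 18.3

V̂(x̄_st) = Σ W_h² s_h²/n_h, with W_h = N_h/N and N = 2300:
  stratum A: (500/2300)²·168.9²/114 = 11.826
  stratum B: (1000/2300)²·263.3²/43 = 304.774
  stratum C: (800/2300)²·167.6²/181 = 18.7756
V̂(x̄_st) = 335.375
SE(x̄_st) = √335.375 = 18.3133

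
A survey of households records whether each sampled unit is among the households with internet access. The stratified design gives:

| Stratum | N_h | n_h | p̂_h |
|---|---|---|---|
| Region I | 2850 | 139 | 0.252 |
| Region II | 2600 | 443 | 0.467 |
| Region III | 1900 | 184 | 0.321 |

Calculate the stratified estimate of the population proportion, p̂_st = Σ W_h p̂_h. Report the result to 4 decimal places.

N = 7350; stratum weights W_h = N_h/N.
p̂_st = Σ W_h p̂_h = (2850·0.252 + 2600·0.467 + 1900·0.321)/7350 = 0.34589

p̂_st ≈ 0.3459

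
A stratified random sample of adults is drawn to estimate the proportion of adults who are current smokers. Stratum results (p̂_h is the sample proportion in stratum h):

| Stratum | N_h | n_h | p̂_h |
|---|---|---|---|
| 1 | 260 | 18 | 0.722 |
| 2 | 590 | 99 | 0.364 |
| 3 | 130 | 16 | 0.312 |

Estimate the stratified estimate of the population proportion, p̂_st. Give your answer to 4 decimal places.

p̂_st ≈ 0.4521

N = 980; stratum weights W_h = N_h/N.
p̂_st = Σ W_h p̂_h = (260·0.722 + 590·0.364 + 130·0.312)/980 = 0.45208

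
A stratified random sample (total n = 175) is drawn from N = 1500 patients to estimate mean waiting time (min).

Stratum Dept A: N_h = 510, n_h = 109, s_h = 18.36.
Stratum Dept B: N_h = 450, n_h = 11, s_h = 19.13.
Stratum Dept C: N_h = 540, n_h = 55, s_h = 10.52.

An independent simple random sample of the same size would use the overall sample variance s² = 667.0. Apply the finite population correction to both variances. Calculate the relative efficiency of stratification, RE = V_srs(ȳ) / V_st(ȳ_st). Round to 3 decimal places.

RE ≈ 0.980

V̂(ȳ_st) = Σ W_h² (1 − n_h/N_h) s_h²/n_h, with W_h = N_h/N and N = 1500:
  stratum Dept A: (510/1500)²·(1 − 109/510)·18.36²/109 = 0.281094
  stratum Dept B: (450/1500)²·(1 − 11/450)·19.13²/11 = 2.921
  stratum Dept C: (540/1500)²·(1 − 55/540)·10.52²/55 = 0.234219
V_st = 3.43631
V_srs = (1 − 175/1500)·667.0/175 = 3.36676
Relative efficiency = V_srs / V_st = 3.36676/3.43631 = 0.9798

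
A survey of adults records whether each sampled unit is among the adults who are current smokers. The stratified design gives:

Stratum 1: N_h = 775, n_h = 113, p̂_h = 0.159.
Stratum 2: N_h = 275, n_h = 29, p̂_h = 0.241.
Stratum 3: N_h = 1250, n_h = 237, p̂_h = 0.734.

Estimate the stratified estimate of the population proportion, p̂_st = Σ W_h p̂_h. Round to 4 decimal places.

N = 2300; stratum weights W_h = N_h/N.
p̂_st = Σ W_h p̂_h = (775·0.159 + 275·0.241 + 1250·0.734)/2300 = 0.48130

p̂_st ≈ 0.4813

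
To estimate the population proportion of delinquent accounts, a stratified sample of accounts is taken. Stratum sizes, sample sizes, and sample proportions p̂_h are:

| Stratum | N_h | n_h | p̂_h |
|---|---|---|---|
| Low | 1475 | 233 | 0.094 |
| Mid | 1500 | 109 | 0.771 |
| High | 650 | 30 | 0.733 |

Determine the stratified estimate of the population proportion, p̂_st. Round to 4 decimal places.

p̂_st ≈ 0.4887

N = 3625; stratum weights W_h = N_h/N.
p̂_st = Σ W_h p̂_h = (1475·0.094 + 1500·0.771 + 650·0.733)/3625 = 0.48872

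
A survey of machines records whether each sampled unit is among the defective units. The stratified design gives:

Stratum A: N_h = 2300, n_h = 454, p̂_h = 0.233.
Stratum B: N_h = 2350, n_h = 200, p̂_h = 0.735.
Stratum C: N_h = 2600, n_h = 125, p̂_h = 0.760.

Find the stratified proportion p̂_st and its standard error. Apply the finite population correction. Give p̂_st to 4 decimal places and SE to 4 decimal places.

p̂_st ≈ 0.5847, SE ≈ 0.0175

N = 7250; stratum weights W_h = N_h/N.
p̂_st = Σ W_h p̂_h = (2300·0.233 + 2350·0.735 + 2600·0.760)/7250 = 0.58471
V̂(p̂_st) = Σ W_h² (1 − n_h/N_h) p̂_h(1−p̂_h)/(n_h−1):
  stratum A: (2300/7250)²·(1 − 454/2300)·0.233·0.767/453 = 3.18667e-05
  stratum B: (2350/7250)²·(1 − 200/2350)·0.735·0.265/199 = 9.40828e-05
  stratum C: (2600/7250)²·(1 − 125/2600)·0.760·0.240/124 = 0.000180084
V̂(p̂_st) = 0.000306034; SE = √V̂ = 0.0174938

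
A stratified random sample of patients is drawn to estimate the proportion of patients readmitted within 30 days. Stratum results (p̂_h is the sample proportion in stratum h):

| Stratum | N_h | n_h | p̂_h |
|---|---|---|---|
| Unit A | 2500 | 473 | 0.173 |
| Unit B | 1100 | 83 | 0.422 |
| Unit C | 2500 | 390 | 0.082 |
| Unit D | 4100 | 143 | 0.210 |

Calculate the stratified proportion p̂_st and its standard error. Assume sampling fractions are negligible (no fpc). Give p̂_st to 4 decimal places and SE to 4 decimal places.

p̂_st ≈ 0.1924, SE ≈ 0.0159

N = 10200; stratum weights W_h = N_h/N.
p̂_st = Σ W_h p̂_h = (2500·0.173 + 1100·0.422 + 2500·0.082 + 4100·0.210)/10200 = 0.19242
V̂(p̂_st) = Σ W_h² p̂_h(1−p̂_h)/(n_h−1):
  stratum Unit A: (2500/10200)²·0.173·0.827/472 = 1.82091e-05
  stratum Unit B: (1100/10200)²·0.422·0.578/82 = 3.45949e-05
  stratum Unit C: (2500/10200)²·0.082·0.918/389 = 1.16248e-05
  stratum Unit D: (4100/10200)²·0.210·0.790/142 = 0.000188767
V̂(p̂_st) = 0.000253196; SE = √V̂ = 0.0159121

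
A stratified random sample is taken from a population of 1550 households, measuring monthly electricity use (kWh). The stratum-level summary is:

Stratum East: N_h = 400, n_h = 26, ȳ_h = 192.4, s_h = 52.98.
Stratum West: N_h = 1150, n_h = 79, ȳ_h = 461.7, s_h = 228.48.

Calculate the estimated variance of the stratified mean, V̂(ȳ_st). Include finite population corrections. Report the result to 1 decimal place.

V̂(ȳ_st) ≈ 345.5

V̂(ȳ_st) = Σ W_h² (1 − n_h/N_h) s_h²/n_h, with W_h = N_h/N and N = 1550:
  stratum East: (400/1550)²·(1 − 26/400)·52.98²/26 = 6.72231
  stratum West: (1150/1550)²·(1 − 79/1150)·228.48²/79 = 338.761
V̂(ȳ_st) = 345.483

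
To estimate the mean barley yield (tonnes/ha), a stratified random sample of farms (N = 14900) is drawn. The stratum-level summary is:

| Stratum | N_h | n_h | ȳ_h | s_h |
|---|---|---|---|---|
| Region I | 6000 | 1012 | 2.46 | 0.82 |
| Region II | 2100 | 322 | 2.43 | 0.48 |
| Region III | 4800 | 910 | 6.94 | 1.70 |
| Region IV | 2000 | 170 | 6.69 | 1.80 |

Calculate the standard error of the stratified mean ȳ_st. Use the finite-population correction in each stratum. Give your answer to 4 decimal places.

V̂(ȳ_st) = Σ W_h² (1 − n_h/N_h) s_h²/n_h, with W_h = N_h/N and N = 14900:
  stratum Region I: (6000/14900)²·(1 − 1012/6000)·0.82²/1012 = 8.95679e-05
  stratum Region II: (2100/14900)²·(1 − 322/2100)·0.48²/322 = 1.20339e-05
  stratum Region III: (4800/14900)²·(1 − 910/4800)·1.70²/910 = 0.000267101
  stratum Region IV: (2000/14900)²·(1 − 170/2000)·1.80²/170 = 0.000314199
V̂(ȳ_st) = 0.000682901
SE(ȳ_st) = √0.000682901 = 0.0261324

SE(ȳ_st) ≈ 0.0261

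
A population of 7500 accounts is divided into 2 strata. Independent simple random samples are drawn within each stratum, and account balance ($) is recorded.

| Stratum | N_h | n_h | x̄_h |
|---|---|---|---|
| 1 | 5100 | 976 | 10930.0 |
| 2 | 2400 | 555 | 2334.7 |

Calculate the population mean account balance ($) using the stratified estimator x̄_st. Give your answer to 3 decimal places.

N = Σ N_h = 7500. Stratum weights W_h = N_h/N.
x̄_st = (5100·10930.0 + 2400·2334.7) / 7500 = 8179.50400

x̄_st ≈ 8179.504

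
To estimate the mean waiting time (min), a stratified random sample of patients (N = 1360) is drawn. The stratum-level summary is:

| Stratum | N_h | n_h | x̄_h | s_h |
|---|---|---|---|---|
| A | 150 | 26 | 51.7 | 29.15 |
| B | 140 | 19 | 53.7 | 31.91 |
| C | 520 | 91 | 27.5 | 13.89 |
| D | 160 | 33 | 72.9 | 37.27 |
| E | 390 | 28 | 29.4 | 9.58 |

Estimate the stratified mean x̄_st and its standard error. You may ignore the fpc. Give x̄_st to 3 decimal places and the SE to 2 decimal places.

x̄_st = Σ W_h x̄_h = (150·51.7 + 140·53.7 + 520·27.5 + 160·72.9 + 390·29.4)/1360 = 38.75221
V̂(x̄_st) = Σ W_h² s_h²/n_h, with W_h = N_h/N and N = 1360:
  stratum A: (150/1360)²·29.15²/26 = 0.397565
  stratum B: (140/1360)²·31.91²/19 = 0.567908
  stratum C: (520/1360)²·13.89²/91 = 0.30995
  stratum D: (160/1360)²·37.27²/33 = 0.582595
  stratum E: (390/1360)²·9.58²/28 = 0.269541
V̂(x̄_st) = 2.12756
SE(x̄_st) = √2.12756 = 1.45862

x̄_st ≈ 38.752, SE ≈ 1.46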